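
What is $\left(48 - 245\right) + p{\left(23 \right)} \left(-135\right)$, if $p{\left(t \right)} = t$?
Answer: $-3302$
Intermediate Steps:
$\left(48 - 245\right) + p{\left(23 \right)} \left(-135\right) = \left(48 - 245\right) + 23 \left(-135\right) = \left(48 - 245\right) - 3105 = -197 - 3105 = -3302$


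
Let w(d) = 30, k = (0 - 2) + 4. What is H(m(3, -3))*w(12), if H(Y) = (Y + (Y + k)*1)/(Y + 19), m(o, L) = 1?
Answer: 6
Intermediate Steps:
k = 2 (k = -2 + 4 = 2)
H(Y) = (2 + 2*Y)/(19 + Y) (H(Y) = (Y + (Y + 2)*1)/(Y + 19) = (Y + (2 + Y)*1)/(19 + Y) = (Y + (2 + Y))/(19 + Y) = (2 + 2*Y)/(19 + Y))
H(m(3, -3))*w(12) = (2*(1 + 1)/(19 + 1))*30 = (2*2/20)*30 = (2*(1/20)*2)*30 = (⅕)*30 = 6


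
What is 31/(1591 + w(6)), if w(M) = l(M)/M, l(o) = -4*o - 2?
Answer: 93/4760 ≈ 0.019538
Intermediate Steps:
l(o) = -2 - 4*o
w(M) = (-2 - 4*M)/M
31/(1591 + w(6)) = 31/(1591 + (-4 - 2/6)) = 31/(1591 + (-4 - 2*⅙)) = 31/(1591 + (-4 - ⅓)) = 31/(1591 - 13/3) = 31/(4760/3) = 31*(3/4760) = 93/4760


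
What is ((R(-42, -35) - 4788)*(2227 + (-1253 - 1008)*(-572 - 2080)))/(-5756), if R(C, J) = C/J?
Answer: 71782840833/14390 ≈ 4.9884e+6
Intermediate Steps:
((R(-42, -35) - 4788)*(2227 + (-1253 - 1008)*(-572 - 2080)))/(-5756) = ((-42/(-35) - 4788)*(2227 + (-1253 - 1008)*(-572 - 2080)))/(-5756) = ((-42*(-1/35) - 4788)*(2227 - 2261*(-2652)))*(-1/5756) = ((6/5 - 4788)*(2227 + 5996172))*(-1/5756) = -23934/5*5998399*(-1/5756) = -143565681666/5*(-1/5756) = 71782840833/14390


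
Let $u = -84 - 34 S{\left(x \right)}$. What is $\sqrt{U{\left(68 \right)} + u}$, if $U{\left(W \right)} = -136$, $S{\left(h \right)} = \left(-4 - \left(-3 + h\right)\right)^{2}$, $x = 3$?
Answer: $2 i \sqrt{191} \approx 27.641 i$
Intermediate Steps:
$S{\left(h \right)} = \left(-1 - h\right)^{2}$
$u = -628$ ($u = -84 - 34 \left(1 + 3\right)^{2} = -84 - 34 \cdot 4^{2} = -84 - 544 = -628$)
$\sqrt{U{\left(68 \right)} + u} = \sqrt{-136 - 628} = \sqrt{-764} = 2 i \sqrt{191}$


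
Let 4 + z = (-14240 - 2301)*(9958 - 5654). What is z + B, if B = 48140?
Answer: -71144328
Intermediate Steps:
z = -71192468 (z = -4 + (-14240 - 2301)*(9958 - 5654) = -4 - 16541*4304 = -4 - 71192464 = -71192468)
z + B = -71192468 + 48140 = -71144328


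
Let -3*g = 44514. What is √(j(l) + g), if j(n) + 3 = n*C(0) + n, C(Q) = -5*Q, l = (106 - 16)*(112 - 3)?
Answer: 3*I*√559 ≈ 70.93*I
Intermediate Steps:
g = -14838 (g = -⅓*44514 = -14838)
l = 9810 (l = 90*109 = 9810)
j(n) = -3 + n (j(n) = -3 + (n*(-5*0) + n) = -3 + (n*0 + n) = -3 + (0 + n) = -3 + n)
√(j(l) + g) = √((-3 + 9810) - 14838) = √(9807 - 14838) = √(-5031) = 3*I*√559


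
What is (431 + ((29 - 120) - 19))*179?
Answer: 57459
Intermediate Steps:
(431 + ((29 - 120) - 19))*179 = (431 + (-91 - 19))*179 = (431 - 110)*179 = 321*179 = 57459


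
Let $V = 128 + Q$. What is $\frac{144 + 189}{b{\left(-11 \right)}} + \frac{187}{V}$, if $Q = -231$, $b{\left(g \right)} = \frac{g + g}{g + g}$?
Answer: $\frac{34112}{103} \approx 331.18$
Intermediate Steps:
$b{\left(g \right)} = 1$ ($b{\left(g \right)} = \frac{2 g}{2 g} = 2 g \frac{1}{2 g} = 1$)
$V = -103$ ($V = 128 - 231 = -103$)
$\frac{144 + 189}{b{\left(-11 \right)}} + \frac{187}{V} = \frac{144 + 189}{1} + \frac{187}{-103} = 333 \cdot 1 + 187 \left(- \frac{1}{103}\right) = 333 - \frac{187}{103} = \frac{34112}{103}$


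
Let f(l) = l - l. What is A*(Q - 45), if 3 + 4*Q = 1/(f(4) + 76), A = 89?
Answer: -1237723/304 ≈ -4071.5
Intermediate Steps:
f(l) = 0
Q = -227/304 (Q = -3/4 + 1/(4*(0 + 76)) = -3/4 + (1/4)/76 = -3/4 + (1/4)*(1/76) = -3/4 + 1/304 = -227/304 ≈ -0.74671)
A*(Q - 45) = 89*(-227/304 - 45) = 89*(-13907/304) = -1237723/304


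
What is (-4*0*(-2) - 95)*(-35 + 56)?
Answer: -1995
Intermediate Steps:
(-4*0*(-2) - 95)*(-35 + 56) = (0*(-2) - 95)*21 = (0 - 95)*21 = -95*21 = -1995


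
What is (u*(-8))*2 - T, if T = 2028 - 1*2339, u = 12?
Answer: 119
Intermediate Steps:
T = -311 (T = 2028 - 2339 = -311)
(u*(-8))*2 - T = (12*(-8))*2 - 1*(-311) = -96*2 + 311 = -192 + 311 = 119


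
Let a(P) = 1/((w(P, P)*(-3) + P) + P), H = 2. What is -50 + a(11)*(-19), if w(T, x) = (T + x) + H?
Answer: -2481/50 ≈ -49.620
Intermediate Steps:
w(T, x) = 2 + T + x (w(T, x) = (T + x) + 2 = 2 + T + x)
a(P) = 1/(-6 - 4*P) (a(P) = 1/(((2 + P + P)*(-3) + P) + P) = 1/(((2 + 2*P)*(-3) + P) + P) = 1/(((-6 - 6*P) + P) + P) = 1/((-6 - 5*P) + P) = 1/(-6 - 4*P))
-50 + a(11)*(-19) = -50 + (1/(2*(-3 - 2*11)))*(-19) = -50 + (1/(2*(-3 - 22)))*(-19) = -50 + ((½)/(-25))*(-19) = -50 + ((½)*(-1/25))*(-19) = -50 - 1/50*(-19) = -50 + 19/50 = -2481/50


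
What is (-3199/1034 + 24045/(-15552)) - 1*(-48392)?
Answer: 129684318613/2680128 ≈ 48387.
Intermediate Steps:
(-3199/1034 + 24045/(-15552)) - 1*(-48392) = (-3199*1/1034 + 24045*(-1/15552)) + 48392 = (-3199/1034 - 8015/5184) + 48392 = -12435563/2680128 + 48392 = 129684318613/2680128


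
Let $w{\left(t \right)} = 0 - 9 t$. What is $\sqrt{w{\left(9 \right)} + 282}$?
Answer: $\sqrt{201} \approx 14.177$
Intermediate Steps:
$w{\left(t \right)} = - 9 t$ ($w{\left(t \right)} = 0 - 9 t = - 9 t$)
$\sqrt{w{\left(9 \right)} + 282} = \sqrt{\left(-9\right) 9 + 282} = \sqrt{-81 + 282} = \sqrt{201}$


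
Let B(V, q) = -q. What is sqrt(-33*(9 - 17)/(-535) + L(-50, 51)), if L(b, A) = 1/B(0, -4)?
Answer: I*sqrt(278735)/1070 ≈ 0.49341*I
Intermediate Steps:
L(b, A) = 1/4 (L(b, A) = 1/(-1*(-4)) = 1/4)
sqrt(-33*(9 - 17)/(-535) + L(-50, 51)) = sqrt(-33*(9 - 17)/(-535) + 1/4) = sqrt(-33*(-8)*(-1/535) + 1/4) = sqrt(264*(-1/535) + 1/4) = sqrt(-264/535 + 1/4) = sqrt(-521/2140) = I*sqrt(278735)/1070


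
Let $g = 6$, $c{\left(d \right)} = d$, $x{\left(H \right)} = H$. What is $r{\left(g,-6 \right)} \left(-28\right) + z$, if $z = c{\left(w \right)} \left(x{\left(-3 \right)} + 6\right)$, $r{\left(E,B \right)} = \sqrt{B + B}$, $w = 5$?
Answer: $15 - 56 i \sqrt{3} \approx 15.0 - 96.995 i$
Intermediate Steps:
$r{\left(E,B \right)} = \sqrt{2} \sqrt{B}$ ($r{\left(E,B \right)} = \sqrt{2 B} = \sqrt{2} \sqrt{B}$)
$z = 15$ ($z = 5 \left(-3 + 6\right) = 5 \cdot 3 = 15$)
$r{\left(g,-6 \right)} \left(-28\right) + z = \sqrt{2} \sqrt{-6} \left(-28\right) + 15 = \sqrt{2} i \sqrt{6} \left(-28\right) + 15 = 2 i \sqrt{3} \left(-28\right) + 15 = - 56 i \sqrt{3} + 15 = 15 - 56 i \sqrt{3}$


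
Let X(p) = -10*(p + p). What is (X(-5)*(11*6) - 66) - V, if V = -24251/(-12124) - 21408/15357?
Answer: 405480423699/62062756 ≈ 6533.4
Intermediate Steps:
X(p) = -20*p
V = 37624005/62062756 (V = -24251*(-1/12124) - 21408*1/15357 = 24251/12124 - 7136/5119 = 37624005/62062756 ≈ 0.60623)
(X(-5)*(11*6) - 66) - V = ((-20*(-5))*(11*6) - 66) - 1*37624005/62062756 = (100*66 - 66) - 37624005/62062756 = (6600 - 66) - 37624005/62062756 = 6534 - 37624005/62062756 = 405480423699/62062756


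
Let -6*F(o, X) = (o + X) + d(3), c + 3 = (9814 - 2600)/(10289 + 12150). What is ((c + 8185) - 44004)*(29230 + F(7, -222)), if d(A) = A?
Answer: -70570656932624/67317 ≈ -1.0483e+9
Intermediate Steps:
c = -60103/22439 (c = -3 + (9814 - 2600)/(10289 + 12150) = -3 + 7214/22439 = -60103/22439 ≈ -2.6785)
F(o, X) = -½ - X/6 - o/6 (F(o, X) = -((o + X) + 3)/6 = -((X + o) + 3)/6 = -(3 + X + o)/6 = -½ - X/6 - o/6)
((c + 8185) - 44004)*(29230 + F(7, -222)) = ((-60103/22439 + 8185) - 44004)*(29230 + (-½ - ⅙*(-222) - ⅙*7)) = (183603112/22439 - 44004)*(29230 + (-½ + 37 - 7/6)) = -803802644*(29230 + 106/3)/22439 = -803802644/22439*87796/3 = -70570656932624/67317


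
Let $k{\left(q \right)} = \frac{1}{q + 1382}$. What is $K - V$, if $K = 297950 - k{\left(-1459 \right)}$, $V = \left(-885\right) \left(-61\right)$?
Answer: $\frac{18785306}{77} \approx 2.4397 \cdot 10^{5}$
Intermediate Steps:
$k{\left(q \right)} = \frac{1}{1382 + q}$
$V = 53985$
$K = \frac{22942151}{77}$ ($K = 297950 - \frac{1}{1382 - 1459} = 297950 - \frac{1}{-77} = 297950 - - \frac{1}{77} = 297950 + \frac{1}{77} = \frac{22942151}{77} \approx 2.9795 \cdot 10^{5}$)
$K - V = \frac{22942151}{77} - 53985 = \frac{18785306}{77}$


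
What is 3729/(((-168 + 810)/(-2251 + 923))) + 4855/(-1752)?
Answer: -1446536189/187464 ≈ -7716.3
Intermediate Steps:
3729/(((-168 + 810)/(-2251 + 923))) + 4855/(-1752) = 3729/((642/(-1328))) + 4855*(-1/1752) = 3729/((642*(-1/1328))) - 4855/1752 = 3729/(-321/664) - 4855/1752 = 3729*(-664/321) - 4855/1752 = -825352/107 - 4855/1752 = -1446536189/187464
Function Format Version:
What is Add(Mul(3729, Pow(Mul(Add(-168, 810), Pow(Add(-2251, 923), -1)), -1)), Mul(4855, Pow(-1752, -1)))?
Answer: Rational(-1446536189, 187464) ≈ -7716.3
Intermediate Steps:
Add(Mul(3729, Pow(Mul(Add(-168, 810), Pow(Add(-2251, 923), -1)), -1)), Mul(4855, Pow(-1752, -1))) = Add(Mul(3729, Pow(Mul(642, Pow(-1328, -1)), -1)), Mul(4855, Rational(-1, 1752))) = Add(Mul(3729, Pow(Mul(642, Rational(-1, 1328)), -1)), Rational(-4855, 1752)) = Add(Mul(3729, Pow(Rational(-321, 664), -1)), Rational(-4855, 1752)) = Add(Mul(3729, Rational(-664, 321)), Rational(-4855, 1752)) = Add(Rational(-825352, 107), Rational(-4855, 1752)) = Rational(-1446536189, 187464)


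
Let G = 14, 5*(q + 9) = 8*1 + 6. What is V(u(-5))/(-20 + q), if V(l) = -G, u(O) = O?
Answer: 70/131 ≈ 0.53435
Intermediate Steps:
q = -31/5 (q = -9 + (8*1 + 6)/5 = -9 + (8 + 6)/5 = -9 + (⅕)*14 = -9 + 14/5 = -31/5 ≈ -6.2000)
V(l) = -14 (V(l) = -1*14 = -14)
V(u(-5))/(-20 + q) = -14/(-20 - 31/5) = -14/(-131/5) = -5/131*(-14) = 70/131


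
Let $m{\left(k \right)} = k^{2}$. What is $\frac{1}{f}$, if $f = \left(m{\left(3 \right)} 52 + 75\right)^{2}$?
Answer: $\frac{1}{294849} \approx 3.3916 \cdot 10^{-6}$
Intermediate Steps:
$f = 294849$ ($f = \left(3^{2} \cdot 52 + 75\right)^{2} = \left(9 \cdot 52 + 75\right)^{2} = \left(468 + 75\right)^{2} = 543^{2} = 294849$)
$\frac{1}{f} = \frac{1}{294849}$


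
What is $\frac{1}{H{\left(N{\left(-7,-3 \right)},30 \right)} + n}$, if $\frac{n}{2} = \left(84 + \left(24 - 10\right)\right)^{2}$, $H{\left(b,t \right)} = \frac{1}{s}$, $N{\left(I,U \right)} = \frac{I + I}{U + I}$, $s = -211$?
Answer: $\frac{211}{4052887} \approx 5.2062 \cdot 10^{-5}$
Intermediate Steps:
$N{\left(I,U \right)} = \frac{2 I}{I + U}$
$H{\left(b,t \right)} = - \frac{1}{211}$ ($H{\left(b,t \right)} = \frac{1}{-211} = - \frac{1}{211}$)
$n = 19208$ ($n = 2 \left(84 + \left(24 - 10\right)\right)^{2} = 2 \left(84 + 14\right)^{2} = 2 \cdot 98^{2} = 2 \cdot 9604 = 19208$)
$\frac{1}{H{\left(N{\left(-7,-3 \right)},30 \right)} + n} = \frac{1}{- \frac{1}{211} + 19208} = \frac{1}{\frac{4052887}{211}} = \frac{211}{4052887}$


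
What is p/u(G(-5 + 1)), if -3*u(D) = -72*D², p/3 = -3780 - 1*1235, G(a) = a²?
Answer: -5015/2048 ≈ -2.4487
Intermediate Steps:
p = -15045 (p = 3*(-3780 - 1*1235) = 3*(-3780 - 1235) = 3*(-5015) = -15045)
u(D) = 24*D² (u(D) = -(-24)*D² = 24*D²)
p/u(G(-5 + 1)) = -15045*1/(24*(-5 + 1)⁴) = -15045/(24*((-4)²)²) = -15045/(24*16²) = -15045/(24*256) = -15045/6144 = -15045*1/6144 = -5015/2048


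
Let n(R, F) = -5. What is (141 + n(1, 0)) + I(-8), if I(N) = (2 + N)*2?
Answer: 124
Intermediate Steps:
I(N) = 4 + 2*N
(141 + n(1, 0)) + I(-8) = (141 - 5) + (4 + 2*(-8)) = 136 + (4 - 16) = 136 - 12 = 124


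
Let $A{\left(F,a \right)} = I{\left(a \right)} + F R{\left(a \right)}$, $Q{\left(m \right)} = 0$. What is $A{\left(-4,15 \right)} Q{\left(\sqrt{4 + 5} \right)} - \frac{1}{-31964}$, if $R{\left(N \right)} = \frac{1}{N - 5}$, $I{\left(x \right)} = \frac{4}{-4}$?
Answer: $\frac{1}{31964} \approx 3.1285 \cdot 10^{-5}$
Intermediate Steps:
$I{\left(x \right)} = -1$ ($I{\left(x \right)} = 4 \left(- \frac{1}{4}\right) = -1$)
$R{\left(N \right)} = \frac{1}{-5 + N}$
$A{\left(F,a \right)} = -1 + \frac{F}{-5 + a}$
$A{\left(-4,15 \right)} Q{\left(\sqrt{4 + 5} \right)} - \frac{1}{-31964} = \frac{5 - 4 - 15}{-5 + 15} \cdot 0 - \frac{1}{-31964} = \frac{5 - 4 - 15}{10} \cdot 0 - - \frac{1}{31964} = \frac{1}{10} \left(-14\right) 0 + \frac{1}{31964} = \left(- \frac{7}{5}\right) 0 + \frac{1}{31964} = 0 + \frac{1}{31964} = \frac{1}{31964}$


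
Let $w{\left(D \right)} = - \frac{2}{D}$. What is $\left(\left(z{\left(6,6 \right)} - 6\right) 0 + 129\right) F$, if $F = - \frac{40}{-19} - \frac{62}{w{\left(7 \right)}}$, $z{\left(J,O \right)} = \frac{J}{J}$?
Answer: $\frac{537027}{19} \approx 28265.0$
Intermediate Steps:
$z{\left(J,O \right)} = 1$
$F = \frac{4163}{19}$ ($F = - \frac{40}{-19} - \frac{62}{\left(-2\right) \frac{1}{7}} = \left(-40\right) \left(- \frac{1}{19}\right) - \frac{62}{\left(-2\right) \frac{1}{7}} = \frac{40}{19} - \frac{62}{- \frac{2}{7}} = \frac{40}{19} - -217 = \frac{40}{19} + 217 = \frac{4163}{19} \approx 219.11$)
$\left(\left(z{\left(6,6 \right)} - 6\right) 0 + 129\right) F = \left(\left(1 - 6\right) 0 + 129\right) \frac{4163}{19} = \left(\left(-5\right) 0 + 129\right) \frac{4163}{19} = \left(0 + 129\right) \frac{4163}{19} = 129 \cdot \frac{4163}{19} = \frac{537027}{19}$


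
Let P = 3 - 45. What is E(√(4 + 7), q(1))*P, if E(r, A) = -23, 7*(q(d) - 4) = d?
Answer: 966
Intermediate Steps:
q(d) = 4 + d/7
P = -42
E(√(4 + 7), q(1))*P = -23*(-42) = 966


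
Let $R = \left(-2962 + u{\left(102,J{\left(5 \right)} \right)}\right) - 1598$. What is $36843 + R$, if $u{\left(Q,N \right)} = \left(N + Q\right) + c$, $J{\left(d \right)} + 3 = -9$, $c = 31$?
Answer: $32404$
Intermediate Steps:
$J{\left(d \right)} = -12$ ($J{\left(d \right)} = -3 - 9 = -12$)
$u{\left(Q,N \right)} = 31 + N + Q$ ($u{\left(Q,N \right)} = \left(N + Q\right) + 31 = 31 + N + Q$)
$R = -4439$ ($R = \left(-2962 + \left(31 - 12 + 102\right)\right) - 1598 = \left(-2962 + 121\right) - 1598 = -2841 - 1598 = -4439$)
$36843 + R = 36843 - 4439 = 32404$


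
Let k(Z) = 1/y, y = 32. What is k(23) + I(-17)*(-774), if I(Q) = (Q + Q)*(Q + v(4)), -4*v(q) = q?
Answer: -15158015/32 ≈ -4.7369e+5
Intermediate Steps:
k(Z) = 1/32
v(q) = -q/4
I(Q) = 2*Q*(-1 + Q) (I(Q) = (Q + Q)*(Q - 1/4*4) = (2*Q)*(Q - 1) = (2*Q)*(-1 + Q) = 2*Q*(-1 + Q))
k(23) + I(-17)*(-774) = 1/32 + (2*(-17)*(-1 - 17))*(-774) = 1/32 + (2*(-17)*(-18))*(-774) = 1/32 + 612*(-774) = 1/32 - 473688 = -15158015/32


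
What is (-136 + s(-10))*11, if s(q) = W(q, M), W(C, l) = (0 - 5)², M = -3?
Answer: -1221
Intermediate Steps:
W(C, l) = 25 (W(C, l) = (-5)² = 25)
s(q) = 25
(-136 + s(-10))*11 = (-136 + 25)*11 = -111*11 = -1221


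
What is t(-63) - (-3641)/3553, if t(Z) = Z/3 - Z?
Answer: 13897/323 ≈ 43.025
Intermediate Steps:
t(Z) = -2*Z/3 (t(Z) = Z*(1/3) - Z = Z/3 - Z = -2*Z/3)
t(-63) - (-3641)/3553 = -2/3*(-63) - (-3641)/3553 = 42 - (-3641)/3553 = 42 - 1*(-331/323) = 42 + 331/323 = 13897/323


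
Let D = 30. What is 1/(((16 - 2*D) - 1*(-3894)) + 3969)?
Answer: 1/7819 ≈ 0.00012789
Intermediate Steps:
1/(((16 - 2*D) - 1*(-3894)) + 3969) = 1/(((16 - 2*30) - 1*(-3894)) + 3969) = 1/(((16 - 60) + 3894) + 3969) = 1/((-44 + 3894) + 3969) = 1/(3850 + 3969) = 1/7819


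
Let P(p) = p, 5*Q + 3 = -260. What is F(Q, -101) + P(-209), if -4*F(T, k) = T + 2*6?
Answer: -3977/20 ≈ -198.85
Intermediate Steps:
Q = -263/5 (Q = -⅗ + (⅕)*(-260) = -⅗ - 52 = -263/5 ≈ -52.600)
F(T, k) = -3 - T/4 (F(T, k) = -(T + 2*6)/4 = -(T + 12)/4 = -(12 + T)/4 = -3 - T/4)
F(Q, -101) + P(-209) = (-3 - ¼*(-263/5)) - 209 = (-3 + 263/20) - 209 = 203/20 - 209 = -3977/20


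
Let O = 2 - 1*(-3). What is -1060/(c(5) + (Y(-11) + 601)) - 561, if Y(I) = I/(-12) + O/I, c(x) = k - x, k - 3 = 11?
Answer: -45345861/80581 ≈ -562.74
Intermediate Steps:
k = 14 (k = 3 + 11 = 14)
O = 5 (O = 2 + 3 = 5)
c(x) = 14 - x
Y(I) = 5/I - I/12 (Y(I) = I/(-12) + 5/I = I*(-1/12) + 5/I = -I/12 + 5/I = 5/I - I/12)
-1060/(c(5) + (Y(-11) + 601)) - 561 = -1060/((14 - 1*5) + ((5/(-11) - 1/12*(-11)) + 601)) - 561 = -1060/((14 - 5) + ((5*(-1/11) + 11/12) + 601)) - 561 = -1060/(9 + ((-5/11 + 11/12) + 601)) - 561 = -1060/(9 + (61/132 + 601)) - 561 = -1060/(9 + 79393/132) - 561 = -1060/(80581/132) - 561 = (132/80581)*(-1060) - 561 = -139920/80581 - 561 = -45345861/80581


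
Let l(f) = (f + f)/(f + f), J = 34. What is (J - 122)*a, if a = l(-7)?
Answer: -88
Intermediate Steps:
l(f) = 1 (l(f) = (2*f)/((2*f)) = (2*f)*(1/(2*f)) = 1)
a = 1
(J - 122)*a = (34 - 122)*1 = -88*1 = -88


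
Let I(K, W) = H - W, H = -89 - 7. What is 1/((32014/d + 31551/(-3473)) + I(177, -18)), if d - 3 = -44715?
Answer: -3375756/296393597 ≈ -0.011389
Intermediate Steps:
d = -44712 (d = 3 - 44715 = -44712)
H = -96
I(K, W) = -96 - W
1/((32014/d + 31551/(-3473)) + I(177, -18)) = 1/((32014/(-44712) + 31551/(-3473)) + (-96 - 1*(-18))) = 1/((32014*(-1/44712) + 31551*(-1/3473)) + (-96 + 18)) = 1/((-16007/22356 - 31551/3473) - 78) = 1/(-33084629/3375756 - 78) = 1/(-296393597/3375756) = -3375756/296393597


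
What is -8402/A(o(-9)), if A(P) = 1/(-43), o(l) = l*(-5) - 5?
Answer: 361286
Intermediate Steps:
o(l) = -5 - 5*l (o(l) = -5*l - 5 = -5 - 5*l)
A(P) = -1/43
-8402/A(o(-9)) = -8402/(-1/43) = -8402*(-43) = 361286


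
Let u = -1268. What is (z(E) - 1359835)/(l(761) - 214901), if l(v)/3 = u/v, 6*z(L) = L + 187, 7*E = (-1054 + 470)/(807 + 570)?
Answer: 59847243461041/9458372754810 ≈ 6.3274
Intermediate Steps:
E = -584/9639 (E = ((-1054 + 470)/(807 + 570))/7 = (-584/1377)/7 = (-584*1/1377)/7 = (⅐)*(-584/1377) = -584/9639 ≈ -0.060587)
z(L) = 187/6 + L/6 (z(L) = (L + 187)/6 = (187 + L)/6 = 187/6 + L/6)
l(v) = -3804/v (l(v) = 3*(-1268/v) = -3804/v)
(z(E) - 1359835)/(l(761) - 214901) = ((187/6 + (⅙)*(-584/9639)) - 1359835)/(-3804/761 - 214901) = ((187/6 - 292/28917) - 1359835)/(-3804*1/761 - 214901) = (1801909/57834 - 1359835)/(-3804/761 - 214901) = -78642895481/(57834*(-163543465/761)) = -78642895481/57834*(-761/163543465) = 59847243461041/9458372754810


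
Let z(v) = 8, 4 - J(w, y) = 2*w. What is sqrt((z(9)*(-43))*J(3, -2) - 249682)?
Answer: 9*I*sqrt(3074) ≈ 498.99*I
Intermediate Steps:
J(w, y) = 4 - 2*w
sqrt((z(9)*(-43))*J(3, -2) - 249682) = sqrt((8*(-43))*(4 - 2*3) - 249682) = sqrt(-344*(4 - 6) - 249682) = sqrt(-344*(-2) - 249682) = sqrt(688 - 249682) = sqrt(-248994) = 9*I*sqrt(3074)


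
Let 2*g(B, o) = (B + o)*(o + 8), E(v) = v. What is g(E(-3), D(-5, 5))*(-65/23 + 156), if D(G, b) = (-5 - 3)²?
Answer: 7736508/23 ≈ 3.3637e+5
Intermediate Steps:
D(G, b) = 64 (D(G, b) = (-8)² = 64)
g(B, o) = (8 + o)*(B + o)/2 (g(B, o) = ((B + o)*(o + 8))/2 = ((B + o)*(8 + o))/2 = ((8 + o)*(B + o))/2 = (8 + o)*(B + o)/2)
g(E(-3), D(-5, 5))*(-65/23 + 156) = ((½)*64² + 4*(-3) + 4*64 + (½)*(-3)*64)*(-65/23 + 156) = ((½)*4096 - 12 + 256 - 96)*(-65*1/23 + 156) = (2048 - 12 + 256 - 96)*(-65/23 + 156) = 2196*(3523/23) = 7736508/23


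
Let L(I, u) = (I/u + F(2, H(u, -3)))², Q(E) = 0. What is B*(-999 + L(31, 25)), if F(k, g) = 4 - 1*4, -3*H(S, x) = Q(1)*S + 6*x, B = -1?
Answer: 623414/625 ≈ 997.46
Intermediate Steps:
H(S, x) = -2*x (H(S, x) = -(0*S + 6*x)/3 = -(0 + 6*x)/3 = -2*x)
F(k, g) = 0 (F(k, g) = 4 - 4 = 0)
L(I, u) = I²/u² (L(I, u) = (I/u + 0)² = (I/u)² = I²/u²)
B*(-999 + L(31, 25)) = -(-999 + 31²/25²) = -(-999 + 961*(1/625)) = -(-999 + 961/625) = -1*(-623414/625) = 623414/625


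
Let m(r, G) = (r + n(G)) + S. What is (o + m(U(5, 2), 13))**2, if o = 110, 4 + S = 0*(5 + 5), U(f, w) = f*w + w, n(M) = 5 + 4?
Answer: 16129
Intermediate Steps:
n(M) = 9
U(f, w) = w + f*w
S = -4 (S = -4 + 0*(5 + 5) = -4 + 0*10 = -4 + 0 = -4)
m(r, G) = 5 + r (m(r, G) = (r + 9) - 4 = (9 + r) - 4 = 5 + r)
(o + m(U(5, 2), 13))**2 = (110 + (5 + 2*(1 + 5)))**2 = (110 + (5 + 2*6))**2 = (110 + (5 + 12))**2 = (110 + 17)**2 = 127**2 = 16129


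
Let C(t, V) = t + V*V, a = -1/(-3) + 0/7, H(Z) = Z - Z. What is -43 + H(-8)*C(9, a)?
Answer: -43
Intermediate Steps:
H(Z) = 0
a = 1/3 (a = -1*(-1/3) + 0*(1/7) = 1/3 + 0 = 1/3 ≈ 0.33333)
C(t, V) = t + V**2
-43 + H(-8)*C(9, a) = -43 + 0*(9 + (1/3)**2) = -43 + 0*(9 + 1/9) = -43 + 0*(82/9) = -43 + 0 = -43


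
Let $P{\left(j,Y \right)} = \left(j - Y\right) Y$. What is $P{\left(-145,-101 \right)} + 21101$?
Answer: $25545$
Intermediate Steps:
$P{\left(j,Y \right)} = Y \left(j - Y\right)$
$P{\left(-145,-101 \right)} + 21101 = - 101 \left(-145 - -101\right) + 21101 = - 101 \left(-145 + 101\right) + 21101 = \left(-101\right) \left(-44\right) + 21101 = 4444 + 21101 = 25545$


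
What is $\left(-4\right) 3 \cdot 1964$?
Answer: $-23568$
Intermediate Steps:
$\left(-4\right) 3 \cdot 1964 = \left(-12\right) 1964 = -23568$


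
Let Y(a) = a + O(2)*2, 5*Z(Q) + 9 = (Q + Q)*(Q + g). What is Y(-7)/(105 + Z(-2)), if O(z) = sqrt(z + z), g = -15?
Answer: -15/584 ≈ -0.025685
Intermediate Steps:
O(z) = sqrt(2)*sqrt(z) (O(z) = sqrt(2*z) = sqrt(2)*sqrt(z))
Z(Q) = -9/5 + 2*Q*(-15 + Q)/5 (Z(Q) = -9/5 + ((Q + Q)*(Q - 15))/5 = -9/5 + ((2*Q)*(-15 + Q))/5 = -9/5 + (2*Q*(-15 + Q))/5 = -9/5 + 2*Q*(-15 + Q)/5)
Y(a) = 4 + a (Y(a) = a + (sqrt(2)*sqrt(2))*2 = a + 2*2 = a + 4 = 4 + a)
Y(-7)/(105 + Z(-2)) = (4 - 7)/(105 + (-9/5 - 6*(-2) + (2/5)*(-2)**2)) = -3/(105 + (-9/5 + 12 + (2/5)*4)) = -3/(105 + (-9/5 + 12 + 8/5)) = -3/(105 + 59/5) = -3/(584/5) = (5/584)*(-3) = -15/584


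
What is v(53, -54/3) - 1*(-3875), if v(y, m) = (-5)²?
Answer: 3900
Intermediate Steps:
v(y, m) = 25
v(53, -54/3) - 1*(-3875) = 25 - 1*(-3875) = 25 + 3875 = 3900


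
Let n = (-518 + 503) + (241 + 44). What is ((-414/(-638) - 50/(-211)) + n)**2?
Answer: 332444367565249/4530501481 ≈ 73379.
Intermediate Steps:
n = 270 (n = -15 + 285 = 270)
((-414/(-638) - 50/(-211)) + n)**2 = ((-414/(-638) - 50/(-211)) + 270)**2 = ((-414*(-1/638) - 50*(-1/211)) + 270)**2 = ((207/319 + 50/211) + 270)**2 = (59627/67309 + 270)**2 = (18233057/67309)**2 = 332444367565249/4530501481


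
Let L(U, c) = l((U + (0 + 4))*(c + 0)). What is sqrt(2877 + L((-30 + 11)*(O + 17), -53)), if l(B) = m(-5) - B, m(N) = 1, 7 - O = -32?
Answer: I*sqrt(53302) ≈ 230.87*I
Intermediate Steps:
O = 39 (O = 7 - 1*(-32) = 7 + 32 = 39)
l(B) = 1 - B
L(U, c) = 1 - c*(4 + U) (L(U, c) = 1 - (U + (0 + 4))*(c + 0) = 1 - (U + 4)*c = 1 - (4 + U)*c = 1 - c*(4 + U))
sqrt(2877 + L((-30 + 11)*(O + 17), -53)) = sqrt(2877 + (1 - 1*(-53)*(4 + (-30 + 11)*(39 + 17)))) = sqrt(2877 + (1 - 1*(-53)*(4 - 19*56))) = sqrt(2877 + (1 - 1*(-53)*(4 - 1064))) = sqrt(2877 + (1 - 1*(-53)*(-1060))) = sqrt(2877 + (1 - 56180)) = sqrt(2877 - 56179) = sqrt(-53302) = I*sqrt(53302)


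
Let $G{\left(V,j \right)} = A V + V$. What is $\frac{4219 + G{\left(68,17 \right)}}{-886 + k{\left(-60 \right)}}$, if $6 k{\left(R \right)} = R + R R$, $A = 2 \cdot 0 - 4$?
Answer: $- \frac{4015}{296} \approx -13.564$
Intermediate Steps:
$A = -4$ ($A = 0 - 4 = -4$)
$k{\left(R \right)} = \frac{R}{6} + \frac{R^{2}}{6}$ ($k{\left(R \right)} = \frac{R + R R}{6} = \frac{R + R^{2}}{6} = \frac{R}{6} + \frac{R^{2}}{6}$)
$G{\left(V,j \right)} = - 3 V$ ($G{\left(V,j \right)} = - 4 V + V = - 3 V$)
$\frac{4219 + G{\left(68,17 \right)}}{-886 + k{\left(-60 \right)}} = \frac{4219 - 204}{-886 + \frac{1}{6} \left(-60\right) \left(1 - 60\right)} = \frac{4219 - 204}{-886 + \frac{1}{6} \left(-60\right) \left(-59\right)} = \frac{4015}{-886 + 590} = \frac{4015}{-296} = 4015 \left(- \frac{1}{296}\right) = - \frac{4015}{296}$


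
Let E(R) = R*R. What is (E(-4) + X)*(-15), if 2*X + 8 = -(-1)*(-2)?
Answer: -165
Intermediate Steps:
E(R) = R²
X = -5 (X = -4 + (-(-1)*(-2))/2 = -4 + (-1*2)/2 = -4 + (½)*(-2) = -4 - 1 = -5)
(E(-4) + X)*(-15) = ((-4)² - 5)*(-15) = (16 - 5)*(-15) = 11*(-15) = -165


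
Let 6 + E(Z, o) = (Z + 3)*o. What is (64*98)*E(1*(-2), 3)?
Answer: -18816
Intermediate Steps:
E(Z, o) = -6 + o*(3 + Z) (E(Z, o) = -6 + (Z + 3)*o = -6 + (3 + Z)*o = -6 + o*(3 + Z))
(64*98)*E(1*(-2), 3) = (64*98)*(-6 + 3*3 + (1*(-2))*3) = 6272*(-6 + 9 - 2*3) = 6272*(-6 + 9 - 6) = 6272*(-3) = -18816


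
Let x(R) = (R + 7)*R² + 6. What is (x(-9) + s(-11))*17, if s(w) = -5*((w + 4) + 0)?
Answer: -2057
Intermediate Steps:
s(w) = -20 - 5*w (s(w) = -5*((4 + w) + 0) = -5*(4 + w) = -20 - 5*w)
x(R) = 6 + R²*(7 + R) (x(R) = (7 + R)*R² + 6 = R²*(7 + R) + 6 = 6 + R²*(7 + R))
(x(-9) + s(-11))*17 = ((6 + (-9)³ + 7*(-9)²) + (-20 - 5*(-11)))*17 = ((6 - 729 + 7*81) + (-20 + 55))*17 = ((6 - 729 + 567) + 35)*17 = (-156 + 35)*17 = -121*17 = -2057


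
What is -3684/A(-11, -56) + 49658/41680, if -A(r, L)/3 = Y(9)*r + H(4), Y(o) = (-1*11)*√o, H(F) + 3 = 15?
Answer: 6980479/1563000 ≈ 4.4661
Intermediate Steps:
H(F) = 12 (H(F) = -3 + 15 = 12)
Y(o) = -11*√o
A(r, L) = -36 + 99*r (A(r, L) = -3*((-11*√9)*r + 12) = -3*((-11*3)*r + 12) = -3*(-33*r + 12) = -3*(12 - 33*r) = -36 + 99*r)
-3684/A(-11, -56) + 49658/41680 = -3684/(-36 + 99*(-11)) + 49658/41680 = -3684/(-36 - 1089) + 49658*(1/41680) = -3684/(-1125) + 24829/20840 = -3684*(-1/1125) + 24829/20840 = 1228/375 + 24829/20840 = 6980479/1563000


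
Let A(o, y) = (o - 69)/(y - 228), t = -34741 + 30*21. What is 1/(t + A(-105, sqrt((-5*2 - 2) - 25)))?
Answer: -1774448659/60526864985833 - 174*I*sqrt(37)/60526864985833 ≈ -2.9317e-5 - 1.7486e-11*I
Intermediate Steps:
t = -34111 (t = -34741 + 630 = -34111)
A(o, y) = (-69 + o)/(-228 + y)
1/(t + A(-105, sqrt((-5*2 - 2) - 25))) = 1/(-34111 + (-69 - 105)/(-228 + sqrt((-5*2 - 2) - 25))) = 1/(-34111 - 174/(-228 + sqrt((-10 - 2) - 25))) = 1/(-34111 - 174/(-228 + sqrt(-12 - 25))) = 1/(-34111 - 174/(-228 + sqrt(-37))) = 1/(-34111 - 174/(-228 + I*sqrt(37)))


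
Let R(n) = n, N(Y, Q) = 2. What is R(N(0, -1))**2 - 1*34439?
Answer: -34435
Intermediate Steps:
R(N(0, -1))**2 - 1*34439 = 2**2 - 1*34439 = 4 - 34439 = -34435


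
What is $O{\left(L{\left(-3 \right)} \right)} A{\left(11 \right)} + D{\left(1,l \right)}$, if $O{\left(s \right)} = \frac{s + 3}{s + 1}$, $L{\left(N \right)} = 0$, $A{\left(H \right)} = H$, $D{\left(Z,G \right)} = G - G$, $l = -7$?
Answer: $33$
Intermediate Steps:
$D{\left(Z,G \right)} = 0$
$O{\left(s \right)} = \frac{3 + s}{1 + s}$
$O{\left(L{\left(-3 \right)} \right)} A{\left(11 \right)} + D{\left(1,l \right)} = \frac{3 + 0}{1 + 0} \cdot 11 + 0 = 1^{-1} \cdot 3 \cdot 11 + 0 = 1 \cdot 3 \cdot 11 + 0 = 3 \cdot 11 + 0 = 33 + 0 = 33$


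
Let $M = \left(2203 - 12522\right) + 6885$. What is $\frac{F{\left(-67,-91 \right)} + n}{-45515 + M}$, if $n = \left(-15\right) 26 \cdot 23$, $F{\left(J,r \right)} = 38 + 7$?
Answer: $\frac{8925}{48949} \approx 0.18233$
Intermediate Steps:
$F{\left(J,r \right)} = 45$
$n = -8970$ ($n = \left(-390\right) 23 = -8970$)
$M = -3434$ ($M = -10319 + 6885 = -3434$)
$\frac{F{\left(-67,-91 \right)} + n}{-45515 + M} = \frac{45 - 8970}{-45515 - 3434} = - \frac{8925}{-48949} = \left(-8925\right) \left(- \frac{1}{48949}\right) = \frac{8925}{48949}$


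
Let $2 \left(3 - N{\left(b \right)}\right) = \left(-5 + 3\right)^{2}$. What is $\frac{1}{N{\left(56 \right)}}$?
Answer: $1$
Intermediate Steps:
$N{\left(b \right)} = 1$ ($N{\left(b \right)} = 3 - \frac{\left(-5 + 3\right)^{2}}{2} = 3 - \frac{\left(-2\right)^{2}}{2} = 3 - 2 = 1$)
$\frac{1}{N{\left(56 \right)}} = 1^{-1} = 1$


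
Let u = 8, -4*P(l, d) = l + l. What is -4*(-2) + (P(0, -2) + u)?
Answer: 16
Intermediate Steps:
P(l, d) = -l/2 (P(l, d) = -(l + l)/4 = -l/2)
-4*(-2) + (P(0, -2) + u) = -4*(-2) + (-½*0 + 8) = 8 + (0 + 8) = 8 + 8 = 16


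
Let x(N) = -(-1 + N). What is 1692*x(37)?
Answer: -60912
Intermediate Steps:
x(N) = 1 - N
1692*x(37) = 1692*(1 - 1*37) = 1692*(1 - 37) = 1692*(-36) = -60912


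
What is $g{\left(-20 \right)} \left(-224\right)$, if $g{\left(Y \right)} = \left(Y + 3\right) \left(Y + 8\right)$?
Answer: $-45696$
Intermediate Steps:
$g{\left(Y \right)} = \left(3 + Y\right) \left(8 + Y\right)$
$g{\left(-20 \right)} \left(-224\right) = \left(24 + \left(-20\right)^{2} + 11 \left(-20\right)\right) \left(-224\right) = \left(24 + 400 - 220\right) \left(-224\right) = 204 \left(-224\right) = -45696$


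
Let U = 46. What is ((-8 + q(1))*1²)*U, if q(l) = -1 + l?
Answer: -368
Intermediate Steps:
((-8 + q(1))*1²)*U = ((-8 + (-1 + 1))*1²)*46 = ((-8 + 0)*1)*46 = -8*1*46 = -8*46 = -368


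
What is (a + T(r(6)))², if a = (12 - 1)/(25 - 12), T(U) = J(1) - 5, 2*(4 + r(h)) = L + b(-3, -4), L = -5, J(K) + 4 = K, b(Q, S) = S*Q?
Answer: 8649/169 ≈ 51.177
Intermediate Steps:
b(Q, S) = Q*S
J(K) = -4 + K
r(h) = -½ (r(h) = -4 + (-5 - 3*(-4))/2 = -4 + (-5 + 12)/2 = -4 + (½)*7 = -4 + 7/2 = -½)
T(U) = -8 (T(U) = (-4 + 1) - 5 = -3 - 5 = -8)
a = 11/13 ≈ 0.84615
(a + T(r(6)))² = (11/13 - 8)² = (-93/13)² = 8649/169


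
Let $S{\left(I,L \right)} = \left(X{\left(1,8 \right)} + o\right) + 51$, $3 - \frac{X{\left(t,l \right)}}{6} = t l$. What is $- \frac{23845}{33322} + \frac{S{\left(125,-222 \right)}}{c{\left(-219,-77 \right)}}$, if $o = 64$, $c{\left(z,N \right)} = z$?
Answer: $- \frac{8054425}{7297518} \approx -1.1037$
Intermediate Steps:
$X{\left(t,l \right)} = 18 - 6 l t$ ($X{\left(t,l \right)} = 18 - 6 t l = 18 - 6 l t$)
$S{\left(I,L \right)} = 85$ ($S{\left(I,L \right)} = \left(\left(18 - 48 \cdot 1\right) + 64\right) + 51 = \left(\left(18 - 48\right) + 64\right) + 51 = \left(-30 + 64\right) + 51 = 34 + 51 = 85$)
$- \frac{23845}{33322} + \frac{S{\left(125,-222 \right)}}{c{\left(-219,-77 \right)}} = - \frac{23845}{33322} + \frac{85}{-219} = \left(-23845\right) \frac{1}{33322} + 85 \left(- \frac{1}{219}\right) = - \frac{23845}{33322} - \frac{85}{219} = - \frac{8054425}{7297518}$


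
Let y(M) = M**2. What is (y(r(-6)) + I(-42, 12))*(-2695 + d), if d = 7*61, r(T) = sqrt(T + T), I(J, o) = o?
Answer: 0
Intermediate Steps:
r(T) = sqrt(2)*sqrt(T) (r(T) = sqrt(2*T) = sqrt(2)*sqrt(T))
d = 427
(y(r(-6)) + I(-42, 12))*(-2695 + d) = ((sqrt(2)*sqrt(-6))**2 + 12)*(-2695 + 427) = ((sqrt(2)*(I*sqrt(6)))**2 + 12)*(-2268) = ((2*I*sqrt(3))**2 + 12)*(-2268) = (-12 + 12)*(-2268) = 0*(-2268) = 0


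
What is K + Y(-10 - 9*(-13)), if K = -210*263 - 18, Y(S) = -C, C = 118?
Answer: -55366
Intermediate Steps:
Y(S) = -118 (Y(S) = -1*118 = -118)
K = -55248 (K = -55230 - 18 = -55248)
K + Y(-10 - 9*(-13)) = -55248 - 118 = -55366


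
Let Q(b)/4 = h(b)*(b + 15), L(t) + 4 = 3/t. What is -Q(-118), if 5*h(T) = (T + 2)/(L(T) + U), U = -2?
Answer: 5639456/3555 ≈ 1586.3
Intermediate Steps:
L(t) = -4 + 3/t
h(T) = (2 + T)/(5*(-6 + 3/T)) (h(T) = ((T + 2)/((-4 + 3/T) - 2))/5 = ((2 + T)/(-6 + 3/T))/5 = (2 + T)/(5*(-6 + 3/T)))
Q(b) = -4*b*(2 + b)*(15 + b)/(-15 + 30*b) (Q(b) = 4*((-b*(2 + b)/(-15 + 30*b))*(b + 15)) = 4*((-b*(2 + b)/(-15 + 30*b))*(15 + b)) = 4*(-b*(2 + b)*(15 + b)/(-15 + 30*b)) = -4*b*(2 + b)*(15 + b)/(-15 + 30*b))
-Q(-118) = -(-4)*(-118)*(2 - 118)*(15 - 118)/(-15 + 30*(-118)) = -(-4)*(-118)*(-116)*(-103)/(-15 - 3540) = -(-4)*(-118)*(-116)*(-103)/(-3555) = -(-4)*(-118)*(-1)*(-116)*(-103)/3555 = -1*(-5639456/3555) = 5639456/3555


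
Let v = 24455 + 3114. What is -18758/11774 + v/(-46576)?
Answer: -599135007/274192912 ≈ -2.1851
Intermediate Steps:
v = 27569
-18758/11774 + v/(-46576) = -18758/11774 + 27569/(-46576) = -18758*1/11774 + 27569*(-1/46576) = -9379/5887 - 27569/46576 = -599135007/274192912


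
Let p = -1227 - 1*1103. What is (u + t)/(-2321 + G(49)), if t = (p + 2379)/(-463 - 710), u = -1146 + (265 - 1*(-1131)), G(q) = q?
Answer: -293201/2665056 ≈ -0.11002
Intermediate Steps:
p = -2330 (p = -1227 - 1103 = -2330)
u = 250 (u = -1146 + (265 + 1131) = -1146 + 1396 = 250)
t = -49/1173 (t = (-2330 + 2379)/(-463 - 710) = 49/(-1173) = 49*(-1/1173) = -49/1173 ≈ -0.041773)
(u + t)/(-2321 + G(49)) = (250 - 49/1173)/(-2321 + 49) = (293201/1173)/(-2272) = (293201/1173)*(-1/2272) = -293201/2665056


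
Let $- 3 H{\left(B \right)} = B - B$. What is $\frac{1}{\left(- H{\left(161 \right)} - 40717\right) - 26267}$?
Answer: $- \frac{1}{66984} \approx -1.4929 \cdot 10^{-5}$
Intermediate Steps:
$H{\left(B \right)} = 0$ ($H{\left(B \right)} = - \frac{B - B}{3} = \left(- \frac{1}{3}\right) 0 = 0$)
$\frac{1}{\left(- H{\left(161 \right)} - 40717\right) - 26267} = \frac{1}{\left(\left(-1\right) 0 - 40717\right) - 26267} = \frac{1}{\left(0 - 40717\right) - 26267} = \frac{1}{-40717 - 26267} = \frac{1}{-66984} = - \frac{1}{66984}$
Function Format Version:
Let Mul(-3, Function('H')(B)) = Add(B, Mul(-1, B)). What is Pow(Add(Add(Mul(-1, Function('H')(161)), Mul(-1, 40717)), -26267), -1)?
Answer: Rational(-1, 66984) ≈ -1.4929e-5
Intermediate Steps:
Function('H')(B) = 0 (Function('H')(B) = Mul(Rational(-1, 3), Add(B, Mul(-1, B))) = Mul(Rational(-1, 3), 0) = 0)
Pow(Add(Add(Mul(-1, Function('H')(161)), Mul(-1, 40717)), -26267), -1) = Pow(Add(Add(Mul(-1, 0), Mul(-1, 40717)), -26267), -1) = Pow(Add(Add(0, -40717), -26267), -1) = Pow(Add(-40717, -26267), -1) = Pow(-66984, -1) = Rational(-1, 66984)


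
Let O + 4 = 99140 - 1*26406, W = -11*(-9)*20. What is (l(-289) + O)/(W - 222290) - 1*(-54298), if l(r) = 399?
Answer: 11962319251/220310 ≈ 54298.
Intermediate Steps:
W = 1980 (W = 99*20 = 1980)
O = 72730 (O = -4 + (99140 - 1*26406) = -4 + (99140 - 26406) = -4 + 72734 = 72730)
(l(-289) + O)/(W - 222290) - 1*(-54298) = (399 + 72730)/(1980 - 222290) - 1*(-54298) = 73129/(-220310) + 54298 = 73129*(-1/220310) + 54298 = -73129/220310 + 54298 = 11962319251/220310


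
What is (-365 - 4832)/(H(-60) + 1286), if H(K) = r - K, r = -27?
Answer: -5197/1319 ≈ -3.9401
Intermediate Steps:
H(K) = -27 - K
(-365 - 4832)/(H(-60) + 1286) = (-365 - 4832)/((-27 - 1*(-60)) + 1286) = -5197/((-27 + 60) + 1286) = -5197/(33 + 1286) = -5197/1319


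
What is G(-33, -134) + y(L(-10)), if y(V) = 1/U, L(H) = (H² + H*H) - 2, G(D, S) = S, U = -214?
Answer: -28677/214 ≈ -134.00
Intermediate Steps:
L(H) = -2 + 2*H² (L(H) = (H² + H²) - 2 = 2*H² - 2 = -2 + 2*H²)
y(V) = -1/214 (y(V) = 1/(-214) = -1/214)
G(-33, -134) + y(L(-10)) = -134 - 1/214 = -28677/214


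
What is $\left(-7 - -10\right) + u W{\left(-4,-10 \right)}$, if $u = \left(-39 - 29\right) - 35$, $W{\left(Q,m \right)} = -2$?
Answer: $209$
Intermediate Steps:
$u = -103$ ($u = -68 - 35 = -103$)
$\left(-7 - -10\right) + u W{\left(-4,-10 \right)} = \left(-7 - -10\right) - -206 = \left(-7 + 10\right) + 206 = 3 + 206 = 209$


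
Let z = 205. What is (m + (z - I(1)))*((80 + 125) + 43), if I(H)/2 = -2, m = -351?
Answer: -35216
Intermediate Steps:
I(H) = -4 (I(H) = 2*(-2) = -4)
(m + (z - I(1)))*((80 + 125) + 43) = (-351 + (205 - 1*(-4)))*((80 + 125) + 43) = (-351 + (205 + 4))*(205 + 43) = (-351 + 209)*248 = -142*248 = -35216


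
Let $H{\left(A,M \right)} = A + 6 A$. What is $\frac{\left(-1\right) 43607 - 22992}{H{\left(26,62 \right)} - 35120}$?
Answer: $\frac{66599}{34938} \approx 1.9062$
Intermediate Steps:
$H{\left(A,M \right)} = 7 A$
$\frac{\left(-1\right) 43607 - 22992}{H{\left(26,62 \right)} - 35120} = \frac{\left(-1\right) 43607 - 22992}{7 \cdot 26 - 35120} = \frac{-43607 - 22992}{182 - 35120} = - \frac{66599}{-34938} = \left(-66599\right) \left(- \frac{1}{34938}\right) = \frac{66599}{34938}$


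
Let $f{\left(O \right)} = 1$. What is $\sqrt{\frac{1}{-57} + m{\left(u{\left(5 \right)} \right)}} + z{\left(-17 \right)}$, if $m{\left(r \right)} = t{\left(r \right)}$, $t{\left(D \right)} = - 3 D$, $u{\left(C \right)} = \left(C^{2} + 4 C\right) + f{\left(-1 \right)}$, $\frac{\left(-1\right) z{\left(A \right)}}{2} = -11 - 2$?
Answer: $26 + \frac{i \sqrt{448419}}{57} \approx 26.0 + 11.748 i$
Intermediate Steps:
$z{\left(A \right)} = 26$ ($z{\left(A \right)} = - 2 \left(-11 - 2\right) = \left(-2\right) \left(-13\right) = 26$)
$u{\left(C \right)} = 1 + C^{2} + 4 C$ ($u{\left(C \right)} = \left(C^{2} + 4 C\right) + 1 = 1 + C^{2} + 4 C$)
$m{\left(r \right)} = - 3 r$
$\sqrt{\frac{1}{-57} + m{\left(u{\left(5 \right)} \right)}} + z{\left(-17 \right)} = \sqrt{\frac{1}{-57} - 3 \left(1 + 5^{2} + 4 \cdot 5\right)} + 26 = \sqrt{- \frac{1}{57} - 3 \left(1 + 25 + 20\right)} + 26 = \sqrt{- \frac{1}{57} - 138} + 26 = \sqrt{- \frac{7867}{57}} + 26 = \frac{i \sqrt{448419}}{57} + 26 = 26 + \frac{i \sqrt{448419}}{57}$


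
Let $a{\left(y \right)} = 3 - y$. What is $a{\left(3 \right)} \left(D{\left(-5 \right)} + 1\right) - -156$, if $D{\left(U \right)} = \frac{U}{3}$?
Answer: $156$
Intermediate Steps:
$D{\left(U \right)} = \frac{U}{3}$ ($D{\left(U \right)} = U \frac{1}{3} = \frac{U}{3}$)
$a{\left(3 \right)} \left(D{\left(-5 \right)} + 1\right) - -156 = \left(3 - 3\right) \left(\frac{1}{3} \left(-5\right) + 1\right) - -156 = \left(3 - 3\right) \left(- \frac{5}{3} + 1\right) + 156 = 0 \left(- \frac{2}{3}\right) + 156 = 0 + 156 = 156$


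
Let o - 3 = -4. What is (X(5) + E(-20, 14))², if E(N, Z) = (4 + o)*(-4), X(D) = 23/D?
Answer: 1369/25 ≈ 54.760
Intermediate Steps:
o = -1 (o = 3 - 4 = -1)
E(N, Z) = -12 (E(N, Z) = (4 - 1)*(-4) = 3*(-4) = -12)
(X(5) + E(-20, 14))² = (23/5 - 12)² = (-37/5)² = 1369/25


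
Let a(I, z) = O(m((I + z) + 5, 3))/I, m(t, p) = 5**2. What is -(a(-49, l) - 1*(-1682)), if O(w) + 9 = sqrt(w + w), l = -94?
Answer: -82427/49 + 5*sqrt(2)/49 ≈ -1682.0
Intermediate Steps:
m(t, p) = 25
O(w) = -9 + sqrt(2)*sqrt(w) (O(w) = -9 + sqrt(w + w) = -9 + sqrt(2*w) = -9 + sqrt(2)*sqrt(w))
a(I, z) = (-9 + 5*sqrt(2))/I (a(I, z) = (-9 + sqrt(2)*sqrt(25))/I = (-9 + sqrt(2)*5)/I = (-9 + 5*sqrt(2))/I)
-(a(-49, l) - 1*(-1682)) = -((-9 + 5*sqrt(2))/(-49) - 1*(-1682)) = -(-(-9 + 5*sqrt(2))/49 + 1682) = -((9/49 - 5*sqrt(2)/49) + 1682) = -(82427/49 - 5*sqrt(2)/49) = -82427/49 + 5*sqrt(2)/49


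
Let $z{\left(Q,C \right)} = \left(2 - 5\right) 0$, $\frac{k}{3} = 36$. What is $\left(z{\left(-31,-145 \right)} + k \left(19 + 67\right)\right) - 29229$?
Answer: $-19941$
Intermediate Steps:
$k = 108$ ($k = 3 \cdot 36 = 108$)
$z{\left(Q,C \right)} = 0$ ($z{\left(Q,C \right)} = \left(-3\right) 0 = 0$)
$\left(z{\left(-31,-145 \right)} + k \left(19 + 67\right)\right) - 29229 = \left(0 + 108 \left(19 + 67\right)\right) - 29229 = \left(0 + 108 \cdot 86\right) - 29229 = \left(0 + 9288\right) - 29229 = 9288 - 29229 = -19941$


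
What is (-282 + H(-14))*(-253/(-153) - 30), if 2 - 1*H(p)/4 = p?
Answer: 945466/153 ≈ 6179.5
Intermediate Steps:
H(p) = 8 - 4*p
(-282 + H(-14))*(-253/(-153) - 30) = (-282 + (8 - 4*(-14)))*(-253/(-153) - 30) = (-282 + (8 + 56))*(-253*(-1/153) - 30) = (-282 + 64)*(253/153 - 30) = -218*(-4337/153) = 945466/153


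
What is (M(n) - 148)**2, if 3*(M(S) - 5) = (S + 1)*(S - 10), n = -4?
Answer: 16641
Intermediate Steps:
M(S) = 5 + (1 + S)*(-10 + S)/3 (M(S) = 5 + ((S + 1)*(S - 10))/3 = 5 + ((1 + S)*(-10 + S))/3 = 5 + (1 + S)*(-10 + S)/3)
(M(n) - 148)**2 = ((5/3 - 3*(-4) + (1/3)*(-4)**2) - 148)**2 = ((5/3 + 12 + (1/3)*16) - 148)**2 = ((5/3 + 12 + 16/3) - 148)**2 = (19 - 148)**2 = (-129)**2 = 16641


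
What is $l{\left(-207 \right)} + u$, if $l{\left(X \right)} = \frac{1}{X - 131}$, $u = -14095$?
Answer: $- \frac{4764111}{338} \approx -14095.0$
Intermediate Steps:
$l{\left(X \right)} = \frac{1}{-131 + X}$
$l{\left(-207 \right)} + u = \frac{1}{-131 - 207} - 14095 = \frac{1}{-338} - 14095 = - \frac{1}{338} - 14095 = - \frac{4764111}{338}$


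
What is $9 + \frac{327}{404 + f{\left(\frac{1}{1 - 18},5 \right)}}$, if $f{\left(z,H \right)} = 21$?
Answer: $\frac{4152}{425} \approx 9.7694$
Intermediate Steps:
$9 + \frac{327}{404 + f{\left(\frac{1}{1 - 18},5 \right)}} = 9 + \frac{327}{404 + 21} = 9 + \frac{327}{425} = \frac{4152}{425}$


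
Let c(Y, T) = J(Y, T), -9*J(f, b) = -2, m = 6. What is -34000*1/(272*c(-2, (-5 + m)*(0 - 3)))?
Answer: -1125/2 ≈ -562.50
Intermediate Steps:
J(f, b) = 2/9 (J(f, b) = -1/9*(-2) = 2/9)
c(Y, T) = 2/9
-34000*1/(272*c(-2, (-5 + m)*(0 - 3))) = -34000/((8*(2/9))*34) = -34000/((16/9)*34) = -34000/544/9 = -34000*9/544 = -1125/2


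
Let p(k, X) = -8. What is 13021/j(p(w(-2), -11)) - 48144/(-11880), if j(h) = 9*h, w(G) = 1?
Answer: -233369/1320 ≈ -176.79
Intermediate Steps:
13021/j(p(w(-2), -11)) - 48144/(-11880) = 13021/((9*(-8))) - 48144/(-11880) = 13021/(-72) - 48144*(-1/11880) = 13021*(-1/72) + 2006/495 = -13021/72 + 2006/495 = -233369/1320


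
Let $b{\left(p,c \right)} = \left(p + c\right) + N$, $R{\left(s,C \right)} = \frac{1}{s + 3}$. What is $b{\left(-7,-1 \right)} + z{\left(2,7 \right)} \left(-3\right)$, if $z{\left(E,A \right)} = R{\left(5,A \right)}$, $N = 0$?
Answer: $- \frac{67}{8} \approx -8.375$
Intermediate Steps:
$R{\left(s,C \right)} = \frac{1}{3 + s}$
$z{\left(E,A \right)} = \frac{1}{8}$ ($z{\left(E,A \right)} = \frac{1}{3 + 5} = \frac{1}{8}$)
$b{\left(p,c \right)} = c + p$ ($b{\left(p,c \right)} = \left(p + c\right) + 0 = \left(c + p\right) + 0 = c + p$)
$b{\left(-7,-1 \right)} + z{\left(2,7 \right)} \left(-3\right) = \left(-1 - 7\right) + \frac{1}{8} \left(-3\right) = -8 - \frac{3}{8} = - \frac{67}{8}$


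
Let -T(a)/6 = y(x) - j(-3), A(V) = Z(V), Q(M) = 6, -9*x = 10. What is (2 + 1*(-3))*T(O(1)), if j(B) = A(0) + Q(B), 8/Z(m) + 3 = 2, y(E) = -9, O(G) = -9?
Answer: -42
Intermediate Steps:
x = -10/9 (x = -⅑*10 = -10/9 ≈ -1.1111)
Z(m) = -8 (Z(m) = 8/(-3 + 2) = 8/(-1) = 8*(-1) = -8)
A(V) = -8
j(B) = -2 (j(B) = -8 + 6 = -2)
T(a) = 42 (T(a) = -6*(-9 - 1*(-2)) = -6*(-9 + 2) = -6*(-7) = 42)
(2 + 1*(-3))*T(O(1)) = (2 + 1*(-3))*42 = (2 - 3)*42 = -1*42 = -42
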